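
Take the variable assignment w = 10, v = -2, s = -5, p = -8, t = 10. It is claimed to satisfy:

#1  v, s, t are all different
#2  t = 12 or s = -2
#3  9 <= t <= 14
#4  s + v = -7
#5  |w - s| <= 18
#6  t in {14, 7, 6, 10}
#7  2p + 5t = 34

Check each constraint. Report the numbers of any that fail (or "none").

#1 values -2, -5, 10 are pairwise distinct — satisfied.
#2 t = 10 ≠ 12 and s = -5 ≠ -2; both disjuncts false — violated.
#3 t = 10 lies in [9, 14] — satisfied.
#4 s + v = -5 + (-2) = -7 — satisfied.
#5 |10 - (-5)| = 15; 15 ≤ 18 — satisfied.
#6 t = 10 is in {14, 7, 6, 10} — satisfied.
#7 2p + 5t = 2(-8) + 5(10) = 34 — satisfied.

No — constraint 2 is not satisfied.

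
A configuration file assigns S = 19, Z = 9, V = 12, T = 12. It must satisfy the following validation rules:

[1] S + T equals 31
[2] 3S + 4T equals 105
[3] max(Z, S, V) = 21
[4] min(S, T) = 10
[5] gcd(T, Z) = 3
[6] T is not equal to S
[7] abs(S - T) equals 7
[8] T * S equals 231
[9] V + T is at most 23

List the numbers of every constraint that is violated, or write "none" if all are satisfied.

[1] S + T = 19 + 12 = 31  OK
[2] 3S + 4T = 3(19) + 4(12) = 105  OK
[3] max(9, 19, 12) = 19, not 21  FAIL
[4] min(19, 12) = 12, not 10  FAIL
[5] gcd(12, 9) = 3  OK
[6] T = 12, S = 19; distinct  OK
[7] abs(19 - 12) = 7  OK
[8] T * S = 12 * 19 = 228, not 231  FAIL
[9] V + T = 12 + 12 = 24; 24 > 23, bound 23 not met  FAIL

Constraints 3, 4, 8, and 9 do not hold.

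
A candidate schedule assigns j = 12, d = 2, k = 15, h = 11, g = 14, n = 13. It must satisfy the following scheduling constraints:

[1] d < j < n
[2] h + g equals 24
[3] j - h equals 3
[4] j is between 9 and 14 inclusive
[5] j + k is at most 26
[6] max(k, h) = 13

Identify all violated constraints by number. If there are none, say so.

Constraints 2, 3, 5, and 6 are violated.

[1] values 2 < 12 < 13  holds
[2] h + g = 11 + 14 = 25, not 24  fails
[3] j - h = 12 - 11 = 1, not 3  fails
[4] j = 12 lies in [9, 14]  holds
[5] j + k = 12 + 15 = 27; 27 > 26, bound 26 not met  fails
[6] max(15, 11) = 15, not 13  fails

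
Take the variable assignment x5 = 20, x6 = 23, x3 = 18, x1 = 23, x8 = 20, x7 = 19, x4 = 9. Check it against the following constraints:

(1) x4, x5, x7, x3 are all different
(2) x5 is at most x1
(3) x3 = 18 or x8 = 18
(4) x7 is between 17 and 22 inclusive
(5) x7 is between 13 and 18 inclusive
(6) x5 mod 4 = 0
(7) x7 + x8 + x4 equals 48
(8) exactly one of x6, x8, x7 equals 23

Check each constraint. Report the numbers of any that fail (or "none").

(1) values 9, 20, 19, 18 are pairwise distinct  OK
(2) x5 = 20, x1 = 23; 20 ≤ 23  OK
(3) x3 = 18 = 18 (first disjunct)  OK
(4) x7 = 19 lies in [17, 22]  OK
(5) x7 = 19 is outside [13, 18]  FAIL
(6) 20 mod 4 = 0  OK
(7) x7 + x8 + x4 = 19 + 20 + 9 = 48  OK
(8) x6=23, x8=20, x7=19; 1 of them equals 23  OK

Violated: 5.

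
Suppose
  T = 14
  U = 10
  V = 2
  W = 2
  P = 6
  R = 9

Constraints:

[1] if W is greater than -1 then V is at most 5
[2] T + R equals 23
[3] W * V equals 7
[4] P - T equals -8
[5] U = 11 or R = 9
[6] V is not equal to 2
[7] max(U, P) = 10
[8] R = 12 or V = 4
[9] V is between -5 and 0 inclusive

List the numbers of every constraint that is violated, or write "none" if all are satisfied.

[1] W = 2 > -1, so we need V ≤ 5; V = 2 ≤ 5  OK
[2] T + R = 14 + 9 = 23  OK
[3] W * V = 2 * 2 = 4, not 7  FAIL
[4] P - T = 6 - 14 = -8  OK
[5] U = 10 ≠ 11, but R = 9 = 9 (second disjunct)  OK
[6] V = 2, but 2 is required to differ  FAIL
[7] max(10, 6) = 10  OK
[8] R = 9 ≠ 12 and V = 2 ≠ 4; both disjuncts false  FAIL
[9] V = 2 is outside [-5, 0]  FAIL

No — constraints 3, 6, 8, and 9 are not satisfied.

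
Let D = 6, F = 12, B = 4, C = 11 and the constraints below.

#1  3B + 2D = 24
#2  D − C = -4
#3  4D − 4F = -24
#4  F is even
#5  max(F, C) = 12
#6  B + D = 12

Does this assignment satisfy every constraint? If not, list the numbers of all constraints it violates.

Constraints 2, 6 are violated.

#1 3B + 2D = 3(4) + 2(6) = 24 — holds.
#2 D − C = 6 − 11 = -5, not -4 — does not hold.
#3 4D − 4F = 4(6) − 4(12) = -24 — holds.
#4 F = 12 is even — holds.
#5 max(12, 11) = 12 — holds.
#6 B + D = 4 + 6 = 10, not 12 — does not hold.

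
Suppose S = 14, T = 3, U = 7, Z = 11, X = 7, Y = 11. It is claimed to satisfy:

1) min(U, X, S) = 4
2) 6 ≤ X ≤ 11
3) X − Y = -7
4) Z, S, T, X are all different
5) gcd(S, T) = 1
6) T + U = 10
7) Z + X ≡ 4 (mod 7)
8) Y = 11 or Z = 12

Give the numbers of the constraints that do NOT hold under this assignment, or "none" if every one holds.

1) min(7, 7, 14) = 7, not 4 — fails.
2) X = 7 lies in [6, 11] — holds.
3) X − Y = 7 − 11 = -4, not -7 — fails.
4) values 11, 14, 3, 7 are pairwise distinct — holds.
5) gcd(14, 3) = 1 — holds.
6) T + U = 3 + 7 = 10 — holds.
7) Z + X = 18; 18 mod 7 = 4 — holds.
8) Y = 11 = 11 (first disjunct) — holds.

Violated: 1 and 3.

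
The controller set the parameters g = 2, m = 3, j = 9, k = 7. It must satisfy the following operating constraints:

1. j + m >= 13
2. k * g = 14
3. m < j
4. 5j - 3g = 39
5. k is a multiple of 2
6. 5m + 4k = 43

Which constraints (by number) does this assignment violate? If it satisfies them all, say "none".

No — constraints 1 and 5 are not satisfied.

1. j + m = 9 + 3 = 12; 12 < 13, bound 13 not met  FAIL
2. k * g = 7 * 2 = 14  OK
3. m = 3, j = 9; 3 < 9  OK
4. 5j - 3g = 5(9) - 3(2) = 39  OK
5. 7 = 2*3 + 1, so 2 does not divide 7  FAIL
6. 5m + 4k = 5(3) + 4(7) = 43  OK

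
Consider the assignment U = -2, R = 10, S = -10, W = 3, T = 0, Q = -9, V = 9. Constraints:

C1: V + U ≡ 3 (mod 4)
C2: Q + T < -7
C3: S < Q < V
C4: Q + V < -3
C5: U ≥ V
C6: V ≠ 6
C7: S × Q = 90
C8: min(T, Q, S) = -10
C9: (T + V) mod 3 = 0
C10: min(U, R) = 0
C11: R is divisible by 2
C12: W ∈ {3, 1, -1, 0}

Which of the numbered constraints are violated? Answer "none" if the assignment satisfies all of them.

Constraints 4, 5, and 10 are violated.

C1: V + U = 7; 7 mod 4 = 3 — satisfied.
C2: Q + T = -9 + 0 = -9; -9 < -7 — satisfied.
C3: values -10 < -9 < 9 — satisfied.
C4: Q + V = -9 + 9 = 0; 0 ≥ -3, bound -3 not met — violated.
C5: U = -2, V = 9; -2 < 9 (want ≥) — violated.
C6: V = 9, and 9 ≠ 6 — satisfied.
C7: S × Q = -10 × (-9) = 90 — satisfied.
C8: min(0, -9, -10) = -10 — satisfied.
C9: T + V = 9; 9 mod 3 = 0 — satisfied.
C10: min(-2, 10) = -2, not 0 — violated.
C11: 10 / 2 = 5, so 2 divides 10 — satisfied.
C12: W = 3 is in {3, 1, -1, 0} — satisfied.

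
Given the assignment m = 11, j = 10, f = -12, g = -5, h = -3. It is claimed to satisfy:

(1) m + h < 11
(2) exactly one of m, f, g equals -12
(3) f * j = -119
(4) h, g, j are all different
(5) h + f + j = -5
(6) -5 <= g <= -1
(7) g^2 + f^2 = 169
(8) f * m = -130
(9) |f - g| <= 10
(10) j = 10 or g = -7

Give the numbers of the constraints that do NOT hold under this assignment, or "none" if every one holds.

(1) m + h = 11 + (-3) = 8; 8 < 11  holds
(2) m=11, f=-12, g=-5; 1 of them equals -12  holds
(3) f * j = -12 * 10 = -120, not -119  fails
(4) values -3, -5, 10 are pairwise distinct  holds
(5) h + f + j = -3 + (-12) + 10 = -5  holds
(6) g = -5 lies in [-5, -1]  holds
(7) g^2 + f^2 = (-5)^2 + (-12)^2 = 25 + 144 = 169  holds
(8) f * m = -12 * 11 = -132, not -130  fails
(9) |-12 - (-5)| = 7; 7 ≤ 10  holds
(10) j = 10 = 10 (first disjunct)  holds

No — constraints 3 and 8 are not satisfied.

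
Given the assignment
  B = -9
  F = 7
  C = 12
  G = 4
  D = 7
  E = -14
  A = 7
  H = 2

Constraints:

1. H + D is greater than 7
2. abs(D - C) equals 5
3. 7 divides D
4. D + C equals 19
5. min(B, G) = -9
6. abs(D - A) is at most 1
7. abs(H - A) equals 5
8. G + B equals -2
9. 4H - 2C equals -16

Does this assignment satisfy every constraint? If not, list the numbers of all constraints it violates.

1. H + D = 2 + 7 = 9; 9 > 7 — holds.
2. abs(7 - 12) = 5 — holds.
3. 7 / 7 = 1, so 7 divides 7 — holds.
4. D + C = 7 + 12 = 19 — holds.
5. min(-9, 4) = -9 — holds.
6. abs(7 - 7) = 0; 0 ≤ 1 — holds.
7. abs(2 - 7) = 5 — holds.
8. G + B = 4 + (-9) = -5, not -2 — does not hold.
9. 4H - 2C = 4(2) - 2(12) = -16 — holds.

Constraint 8 does not hold.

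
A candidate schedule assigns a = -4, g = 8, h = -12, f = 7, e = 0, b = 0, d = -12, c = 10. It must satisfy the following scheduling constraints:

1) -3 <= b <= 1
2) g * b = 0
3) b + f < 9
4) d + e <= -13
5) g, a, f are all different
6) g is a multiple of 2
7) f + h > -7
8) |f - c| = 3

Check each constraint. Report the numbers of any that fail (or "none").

Constraint 4 is violated.

1) b = 0 lies in [-3, 1]  OK
2) g * b = 8 * 0 = 0  OK
3) b + f = 0 + 7 = 7; 7 < 9  OK
4) d + e = -12 + 0 = -12; -12 > -13, bound -13 not met  FAIL
5) values 8, -4, 7 are pairwise distinct  OK
6) 8 / 2 = 4, so 2 divides 8  OK
7) f + h = 7 + (-12) = -5; -5 > -7  OK
8) |7 - 10| = 3  OK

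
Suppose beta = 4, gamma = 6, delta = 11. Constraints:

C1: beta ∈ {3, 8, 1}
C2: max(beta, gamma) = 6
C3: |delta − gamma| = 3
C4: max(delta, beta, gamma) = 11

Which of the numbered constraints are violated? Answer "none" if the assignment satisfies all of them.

Constraints 1 and 3 are violated.

C1: beta = 4 is not in {3, 8, 1} — does not hold.
C2: max(4, 6) = 6 — holds.
C3: |11 − 6| = 5, not 3 — does not hold.
C4: max(11, 4, 6) = 11 — holds.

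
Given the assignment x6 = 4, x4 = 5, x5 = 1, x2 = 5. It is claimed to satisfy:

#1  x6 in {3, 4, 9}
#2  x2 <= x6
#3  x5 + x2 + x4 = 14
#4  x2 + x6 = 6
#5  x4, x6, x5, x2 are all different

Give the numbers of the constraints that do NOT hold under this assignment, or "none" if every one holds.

The assignment fails constraints 2, 3, 4, and 5.

#1 x6 = 4 is in {3, 4, 9} — satisfied.
#2 x2 = 5, x6 = 4; 5 > 4 (want ≤) — violated.
#3 x5 + x2 + x4 = 1 + 5 + 5 = 11, not 14 — violated.
#4 x2 + x6 = 5 + 4 = 9, not 6 — violated.
#5 x4 = x2 = 5, not all different — violated.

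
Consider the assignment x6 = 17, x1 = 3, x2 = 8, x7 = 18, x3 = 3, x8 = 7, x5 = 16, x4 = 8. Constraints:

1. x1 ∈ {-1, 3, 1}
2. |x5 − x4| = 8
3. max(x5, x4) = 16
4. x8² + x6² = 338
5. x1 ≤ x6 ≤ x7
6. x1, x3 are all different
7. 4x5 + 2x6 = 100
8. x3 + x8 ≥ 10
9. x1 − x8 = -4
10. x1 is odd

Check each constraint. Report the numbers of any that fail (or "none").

Violated: 6, 7.

1. x1 = 3 is in {-1, 3, 1} — satisfied.
2. |16 − 8| = 8 — satisfied.
3. max(16, 8) = 16 — satisfied.
4. x8² + x6² = 7² + 17² = 49 + 289 = 338 — satisfied.
5. values 3 ≤ 17 ≤ 18 — satisfied.
6. x1 = x3 = 3, not all different — violated.
7. 4x5 + 2x6 = 4(16) + 2(17) = 98, not 100 — violated.
8. x3 + x8 = 3 + 7 = 10; 10 ≥ 10 — satisfied.
9. x1 − x8 = 3 − 7 = -4 — satisfied.
10. x1 = 3 is odd — satisfied.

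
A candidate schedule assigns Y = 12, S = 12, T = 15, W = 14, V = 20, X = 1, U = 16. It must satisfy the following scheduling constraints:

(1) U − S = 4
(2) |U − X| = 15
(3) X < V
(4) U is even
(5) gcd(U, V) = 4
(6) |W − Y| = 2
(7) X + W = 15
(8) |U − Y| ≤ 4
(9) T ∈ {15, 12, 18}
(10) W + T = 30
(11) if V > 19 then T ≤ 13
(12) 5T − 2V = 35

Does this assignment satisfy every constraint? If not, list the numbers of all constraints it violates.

(1) U − S = 16 − 12 = 4 — holds.
(2) |16 − 1| = 15 — holds.
(3) X = 1, V = 20; 1 < 20 — holds.
(4) U = 16 is even — holds.
(5) gcd(16, 20) = 4 — holds.
(6) |14 − 12| = 2 — holds.
(7) X + W = 1 + 14 = 15 — holds.
(8) |16 − 12| = 4; 4 ≤ 4 — holds.
(9) T = 15 is in {15, 12, 18} — holds.
(10) W + T = 14 + 15 = 29, not 30 — fails.
(11) V = 20 > 19, so we need T ≤ 13; but T = 15 > 13 — fails.
(12) 5T − 2V = 5(15) − 2(20) = 35 — holds.

Constraints 10, 11 do not hold.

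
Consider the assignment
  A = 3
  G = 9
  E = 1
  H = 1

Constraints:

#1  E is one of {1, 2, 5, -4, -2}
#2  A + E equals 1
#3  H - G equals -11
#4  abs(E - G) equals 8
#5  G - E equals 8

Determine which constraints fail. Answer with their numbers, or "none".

Constraints 2 and 3 are violated.

#1 E = 1 is in {1, 2, 5, -4, -2} — satisfied.
#2 A + E = 3 + 1 = 4, not 1 — violated.
#3 H - G = 1 - 9 = -8, not -11 — violated.
#4 abs(1 - 9) = 8 — satisfied.
#5 G - E = 9 - 1 = 8 — satisfied.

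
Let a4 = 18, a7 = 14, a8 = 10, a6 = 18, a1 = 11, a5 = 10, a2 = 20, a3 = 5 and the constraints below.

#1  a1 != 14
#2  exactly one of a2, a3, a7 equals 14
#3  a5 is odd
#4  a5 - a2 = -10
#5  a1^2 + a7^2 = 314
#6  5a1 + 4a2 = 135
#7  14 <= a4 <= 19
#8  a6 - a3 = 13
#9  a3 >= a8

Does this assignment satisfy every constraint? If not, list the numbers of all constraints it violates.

Constraints 3, 5, and 9 are violated.

#1 a1 = 11, and 11 ≠ 14  true
#2 a2=20, a3=5, a7=14; 1 of them equals 14  true
#3 a5 = 10 is even  false
#4 a5 - a2 = 10 - 20 = -10  true
#5 a1^2 + a7^2 = 11^2 + 14^2 = 121 + 196 = 317, not 314  false
#6 5a1 + 4a2 = 5(11) + 4(20) = 135  true
#7 a4 = 18 lies in [14, 19]  true
#8 a6 - a3 = 18 - 5 = 13  true
#9 a3 = 5, a8 = 10; 5 < 10 (want ≥)  false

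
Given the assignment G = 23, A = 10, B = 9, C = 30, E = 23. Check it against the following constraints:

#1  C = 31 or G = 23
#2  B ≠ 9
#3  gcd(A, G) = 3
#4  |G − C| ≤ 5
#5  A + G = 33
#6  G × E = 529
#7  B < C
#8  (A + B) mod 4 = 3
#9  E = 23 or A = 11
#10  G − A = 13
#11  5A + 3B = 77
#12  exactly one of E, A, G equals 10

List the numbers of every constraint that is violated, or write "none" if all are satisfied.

#1 C = 30 ≠ 31, but G = 23 = 23 (second disjunct) — satisfied.
#2 B = 9, but 9 is required to differ — violated.
#3 gcd(10, 23) = 1, not 3 — violated.
#4 |23 − 30| = 7; 7 > 5, exceeds bound 5 — violated.
#5 A + G = 10 + 23 = 33 — satisfied.
#6 G × E = 23 × 23 = 529 — satisfied.
#7 B = 9, C = 30; 9 < 30 — satisfied.
#8 A + B = 19; 19 mod 4 = 3 — satisfied.
#9 E = 23 = 23 (first disjunct) — satisfied.
#10 G − A = 23 − 10 = 13 — satisfied.
#11 5A + 3B = 5(10) + 3(9) = 77 — satisfied.
#12 E=23, A=10, G=23; 1 of them equals 10 — satisfied.

No — constraints 2, 3, 4 are not satisfied.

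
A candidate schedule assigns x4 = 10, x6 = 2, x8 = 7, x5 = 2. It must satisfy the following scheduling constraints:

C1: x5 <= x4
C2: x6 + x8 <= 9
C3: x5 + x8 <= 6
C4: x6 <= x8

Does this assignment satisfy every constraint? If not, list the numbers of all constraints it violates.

Violated: 3.

C1: x5 = 2, x4 = 10; 2 ≤ 10 — holds.
C2: x6 + x8 = 2 + 7 = 9; 9 ≤ 9 — holds.
C3: x5 + x8 = 2 + 7 = 9; 9 > 6, bound 6 not met — fails.
C4: x6 = 2, x8 = 7; 2 ≤ 7 — holds.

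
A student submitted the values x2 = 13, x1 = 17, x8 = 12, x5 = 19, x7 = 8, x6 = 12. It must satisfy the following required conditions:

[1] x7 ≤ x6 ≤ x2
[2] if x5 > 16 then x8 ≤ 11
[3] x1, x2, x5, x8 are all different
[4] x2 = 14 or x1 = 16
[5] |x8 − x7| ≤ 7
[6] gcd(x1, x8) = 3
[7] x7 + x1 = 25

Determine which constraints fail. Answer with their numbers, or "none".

Constraints 2, 4, 6 do not hold.

[1] values 8 ≤ 12 ≤ 13  ✔
[2] x5 = 19 > 16, so we need x8 ≤ 11; but x8 = 12 > 11  ✘
[3] values 17, 13, 19, 12 are pairwise distinct  ✔
[4] x2 = 13 ≠ 14 and x1 = 17 ≠ 16; both disjuncts false  ✘
[5] |12 − 8| = 4; 4 ≤ 7  ✔
[6] gcd(17, 12) = 1, not 3  ✘
[7] x7 + x1 = 8 + 17 = 25  ✔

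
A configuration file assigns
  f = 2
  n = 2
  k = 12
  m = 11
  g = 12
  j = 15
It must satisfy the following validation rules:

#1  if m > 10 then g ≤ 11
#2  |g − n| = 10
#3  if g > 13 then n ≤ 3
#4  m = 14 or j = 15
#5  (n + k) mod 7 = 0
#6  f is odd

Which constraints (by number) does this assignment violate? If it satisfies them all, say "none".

The assignment fails constraints 1, 6.

#1 m = 11 > 10, so we need g ≤ 11; but g = 12 > 11 — does not hold.
#2 |12 − 2| = 10 — holds.
#3 g = 12, not > 13; antecedent false, conditional vacuously true — holds.
#4 m = 11 ≠ 14, but j = 15 = 15 (second disjunct) — holds.
#5 n + k = 14; 14 mod 7 = 0 — holds.
#6 f = 2 is even — does not hold.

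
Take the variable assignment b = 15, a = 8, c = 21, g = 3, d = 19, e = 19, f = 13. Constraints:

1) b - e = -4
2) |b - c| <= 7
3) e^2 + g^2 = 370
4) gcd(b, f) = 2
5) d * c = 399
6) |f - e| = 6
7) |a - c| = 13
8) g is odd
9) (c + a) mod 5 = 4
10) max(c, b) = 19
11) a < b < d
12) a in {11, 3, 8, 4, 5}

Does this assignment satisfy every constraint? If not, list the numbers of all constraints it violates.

Constraints 4, 10 are violated.

1) b - e = 15 - 19 = -4 — satisfied.
2) |15 - 21| = 6; 6 ≤ 7 — satisfied.
3) e^2 + g^2 = 19^2 + 3^2 = 361 + 9 = 370 — satisfied.
4) gcd(15, 13) = 1, not 2 — violated.
5) d * c = 19 * 21 = 399 — satisfied.
6) |13 - 19| = 6 — satisfied.
7) |8 - 21| = 13 — satisfied.
8) g = 3 is odd — satisfied.
9) c + a = 29; 29 mod 5 = 4 — satisfied.
10) max(21, 15) = 21, not 19 — violated.
11) values 8 < 15 < 19 — satisfied.
12) a = 8 is in {11, 3, 8, 4, 5} — satisfied.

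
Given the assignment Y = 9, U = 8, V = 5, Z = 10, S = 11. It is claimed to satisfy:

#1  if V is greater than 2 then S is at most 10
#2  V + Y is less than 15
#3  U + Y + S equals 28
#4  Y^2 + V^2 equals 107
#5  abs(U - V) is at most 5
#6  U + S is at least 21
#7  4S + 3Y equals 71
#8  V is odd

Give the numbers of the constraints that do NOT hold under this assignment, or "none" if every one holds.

#1 V = 5 > 2, so we need S ≤ 10; but S = 11 > 10 — violated.
#2 V + Y = 5 + 9 = 14; 14 < 15 — OK.
#3 U + Y + S = 8 + 9 + 11 = 28 — OK.
#4 Y^2 + V^2 = 9^2 + 5^2 = 81 + 25 = 106, not 107 — violated.
#5 abs(8 - 5) = 3; 3 ≤ 5 — OK.
#6 U + S = 8 + 11 = 19; 19 < 21, bound 21 not met — violated.
#7 4S + 3Y = 4(11) + 3(9) = 71 — OK.
#8 V = 5 is odd — OK.

Constraints 1, 4, 6 do not hold.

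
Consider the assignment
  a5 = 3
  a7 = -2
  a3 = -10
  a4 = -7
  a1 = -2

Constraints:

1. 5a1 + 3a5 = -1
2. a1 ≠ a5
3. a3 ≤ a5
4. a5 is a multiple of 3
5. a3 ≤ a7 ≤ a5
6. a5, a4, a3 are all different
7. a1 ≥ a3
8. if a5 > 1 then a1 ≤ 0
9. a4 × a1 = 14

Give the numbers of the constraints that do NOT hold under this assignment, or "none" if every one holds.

1. 5a1 + 3a5 = 5(-2) + 3(3) = -1 — holds.
2. a1 = -2, a5 = 3; distinct — holds.
3. a3 = -10, a5 = 3; -10 ≤ 3 — holds.
4. 3 / 3 = 1, so 3 divides 3 — holds.
5. values -10 ≤ -2 ≤ 3 — holds.
6. values 3, -7, -10 are pairwise distinct — holds.
7. a1 = -2, a3 = -10; -2 ≥ -10 — holds.
8. a5 = 3 > 1, so we need a1 ≤ 0; a1 = -2 ≤ 0 — holds.
9. a4 × a1 = -7 × (-2) = 14 — holds.

None — every constraint holds.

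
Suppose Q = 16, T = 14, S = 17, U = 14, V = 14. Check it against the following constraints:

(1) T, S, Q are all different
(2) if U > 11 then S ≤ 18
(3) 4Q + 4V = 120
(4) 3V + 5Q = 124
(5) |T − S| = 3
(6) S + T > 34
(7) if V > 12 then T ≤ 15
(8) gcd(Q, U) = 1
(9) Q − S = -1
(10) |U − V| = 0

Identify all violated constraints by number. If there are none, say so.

Constraints 4, 6, and 8 do not hold.

(1) values 14, 17, 16 are pairwise distinct  yes
(2) U = 14 > 11, so we need S ≤ 18; S = 17 ≤ 18  yes
(3) 4Q + 4V = 4(16) + 4(14) = 120  yes
(4) 3V + 5Q = 3(14) + 5(16) = 122, not 124  no
(5) |14 − 17| = 3  yes
(6) S + T = 17 + 14 = 31; 31 ≤ 34, bound 34 not met  no
(7) V = 14 > 12, so we need T ≤ 15; T = 14 ≤ 15  yes
(8) gcd(16, 14) = 2, not 1  no
(9) Q − S = 16 − 17 = -1  yes
(10) |14 − 14| = 0  yes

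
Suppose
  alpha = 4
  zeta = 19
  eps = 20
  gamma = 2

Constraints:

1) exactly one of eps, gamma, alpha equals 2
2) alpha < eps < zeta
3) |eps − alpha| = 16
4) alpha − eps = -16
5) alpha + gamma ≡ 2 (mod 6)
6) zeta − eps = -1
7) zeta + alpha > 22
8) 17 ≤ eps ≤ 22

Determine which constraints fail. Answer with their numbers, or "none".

The assignment fails constraints 2 and 5.

1) eps=20, gamma=2, alpha=4; 1 of them equals 2  ✓
2) values 4, 20, 19; eps = 20 is not < zeta = 19  ✗
3) |20 − 4| = 16  ✓
4) alpha − eps = 4 − 20 = -16  ✓
5) alpha + gamma = 6; 6 mod 6 = 0, not 2  ✗
6) zeta − eps = 19 − 20 = -1  ✓
7) zeta + alpha = 19 + 4 = 23; 23 > 22  ✓
8) eps = 20 lies in [17, 22]  ✓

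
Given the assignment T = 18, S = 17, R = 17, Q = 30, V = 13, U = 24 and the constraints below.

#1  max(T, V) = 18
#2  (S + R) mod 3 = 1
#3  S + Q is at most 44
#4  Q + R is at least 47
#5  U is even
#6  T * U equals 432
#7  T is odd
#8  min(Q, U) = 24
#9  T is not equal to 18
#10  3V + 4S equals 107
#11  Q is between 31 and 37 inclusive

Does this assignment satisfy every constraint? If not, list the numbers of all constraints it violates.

Violated: 3, 7, 9, 11.

#1 max(18, 13) = 18 — holds.
#2 S + R = 34; 34 mod 3 = 1 — holds.
#3 S + Q = 17 + 30 = 47; 47 > 44, bound 44 not met — fails.
#4 Q + R = 30 + 17 = 47; 47 ≥ 47 — holds.
#5 U = 24 is even — holds.
#6 T * U = 18 * 24 = 432 — holds.
#7 T = 18 is even — fails.
#8 min(30, 24) = 24 — holds.
#9 T = 18, but 18 is required to differ — fails.
#10 3V + 4S = 3(13) + 4(17) = 107 — holds.
#11 Q = 30 is outside [31, 37] — fails.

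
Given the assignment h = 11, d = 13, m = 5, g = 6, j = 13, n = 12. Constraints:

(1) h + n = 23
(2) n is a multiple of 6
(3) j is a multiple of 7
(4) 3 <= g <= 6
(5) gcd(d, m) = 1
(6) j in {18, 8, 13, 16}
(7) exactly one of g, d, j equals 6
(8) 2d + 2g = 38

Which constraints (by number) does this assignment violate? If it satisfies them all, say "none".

Constraint 3 does not hold.

(1) h + n = 11 + 12 = 23  ✔
(2) 12 / 6 = 2, so 6 divides 12  ✔
(3) 13 = 7*1 + 6, so 7 does not divide 13  ✘
(4) g = 6 lies in [3, 6]  ✔
(5) gcd(13, 5) = 1  ✔
(6) j = 13 is in {18, 8, 13, 16}  ✔
(7) g=6, d=13, j=13; 1 of them equals 6  ✔
(8) 2d + 2g = 2(13) + 2(6) = 38  ✔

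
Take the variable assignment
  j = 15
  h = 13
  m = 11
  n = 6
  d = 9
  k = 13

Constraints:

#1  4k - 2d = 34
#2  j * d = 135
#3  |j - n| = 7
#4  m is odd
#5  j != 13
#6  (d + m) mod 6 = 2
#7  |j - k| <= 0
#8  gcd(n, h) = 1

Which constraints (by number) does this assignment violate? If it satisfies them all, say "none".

Constraints 3 and 7 do not hold.

#1 4k - 2d = 4(13) - 2(9) = 34 — holds.
#2 j * d = 15 * 9 = 135 — holds.
#3 |15 - 6| = 9, not 7 — fails.
#4 m = 11 is odd — holds.
#5 j = 15, and 15 ≠ 13 — holds.
#6 d + m = 20; 20 mod 6 = 2 — holds.
#7 |15 - 13| = 2; 2 > 0, exceeds bound 0 — fails.
#8 gcd(6, 13) = 1 — holds.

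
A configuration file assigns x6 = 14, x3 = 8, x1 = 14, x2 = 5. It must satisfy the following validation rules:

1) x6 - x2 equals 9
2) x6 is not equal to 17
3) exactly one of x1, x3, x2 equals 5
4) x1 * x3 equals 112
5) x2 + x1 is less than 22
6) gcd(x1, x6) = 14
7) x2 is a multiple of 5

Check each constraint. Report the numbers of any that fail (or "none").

1) x6 - x2 = 14 - 5 = 9  ✓
2) x6 = 14, and 14 ≠ 17  ✓
3) x1=14, x3=8, x2=5; 1 of them equals 5  ✓
4) x1 * x3 = 14 * 8 = 112  ✓
5) x2 + x1 = 5 + 14 = 19; 19 < 22  ✓
6) gcd(14, 14) = 14  ✓
7) 5 / 5 = 1, so 5 divides 5  ✓

All constraints are satisfied.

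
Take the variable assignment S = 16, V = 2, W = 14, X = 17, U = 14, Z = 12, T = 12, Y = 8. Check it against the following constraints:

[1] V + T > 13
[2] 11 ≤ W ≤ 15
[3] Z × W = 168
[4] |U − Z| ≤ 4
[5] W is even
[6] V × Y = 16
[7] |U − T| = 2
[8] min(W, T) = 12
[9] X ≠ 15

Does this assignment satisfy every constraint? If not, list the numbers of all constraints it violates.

Yes — all constraints hold.

[1] V + T = 2 + 12 = 14; 14 > 13 — holds.
[2] W = 14 lies in [11, 15] — holds.
[3] Z × W = 12 × 14 = 168 — holds.
[4] |14 − 12| = 2; 2 ≤ 4 — holds.
[5] W = 14 is even — holds.
[6] V × Y = 2 × 8 = 16 — holds.
[7] |14 − 12| = 2 — holds.
[8] min(14, 12) = 12 — holds.
[9] X = 17, and 17 ≠ 15 — holds.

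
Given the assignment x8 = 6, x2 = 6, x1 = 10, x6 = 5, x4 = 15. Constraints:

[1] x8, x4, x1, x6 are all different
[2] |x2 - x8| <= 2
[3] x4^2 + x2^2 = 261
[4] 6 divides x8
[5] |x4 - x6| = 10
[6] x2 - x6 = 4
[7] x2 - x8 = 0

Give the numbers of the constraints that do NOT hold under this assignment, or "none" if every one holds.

The assignment fails constraint 6.

[1] values 6, 15, 10, 5 are pairwise distinct  yes
[2] |6 - 6| = 0; 0 ≤ 2  yes
[3] x4^2 + x2^2 = 15^2 + 6^2 = 225 + 36 = 261  yes
[4] 6 / 6 = 1, so 6 divides 6  yes
[5] |15 - 5| = 10  yes
[6] x2 - x6 = 6 - 5 = 1, not 4  no
[7] x2 - x8 = 6 - 6 = 0  yes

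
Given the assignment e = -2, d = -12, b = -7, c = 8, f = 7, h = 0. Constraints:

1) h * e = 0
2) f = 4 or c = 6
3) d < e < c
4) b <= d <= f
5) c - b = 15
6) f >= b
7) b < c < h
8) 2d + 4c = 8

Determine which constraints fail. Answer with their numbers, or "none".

1) h * e = 0 * (-2) = 0 — OK.
2) f = 7 ≠ 4 and c = 8 ≠ 6; both disjuncts false — violated.
3) values -12 < -2 < 8 — OK.
4) values -7, -12, 7; b = -7 is not <= d = -12 — violated.
5) c - b = 8 - (-7) = 15 — OK.
6) f = 7, b = -7; 7 ≥ -7 — OK.
7) values -7, 8, 0; c = 8 is not < h = 0 — violated.
8) 2d + 4c = 2(-12) + 4(8) = 8 — OK.

Constraints 2, 4, 7 do not hold.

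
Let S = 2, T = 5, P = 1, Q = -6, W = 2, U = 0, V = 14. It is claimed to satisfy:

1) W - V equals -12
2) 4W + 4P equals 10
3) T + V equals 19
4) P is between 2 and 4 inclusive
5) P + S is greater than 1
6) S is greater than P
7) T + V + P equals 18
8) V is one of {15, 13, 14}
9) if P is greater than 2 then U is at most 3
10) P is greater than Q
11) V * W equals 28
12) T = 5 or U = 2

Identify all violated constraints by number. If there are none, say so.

1) W - V = 2 - 14 = -12  true
2) 4W + 4P = 4(2) + 4(1) = 12, not 10  false
3) T + V = 5 + 14 = 19  true
4) P = 1 is outside [2, 4]  false
5) P + S = 1 + 2 = 3; 3 > 1  true
6) S = 2, P = 1; 2 > 1  true
7) T + V + P = 5 + 14 + 1 = 20, not 18  false
8) V = 14 is in {15, 13, 14}  true
9) P = 1, not > 2; antecedent false, conditional vacuously true  true
10) P = 1, Q = -6; 1 > -6  true
11) V * W = 14 * 2 = 28  true
12) T = 5 = 5 (first disjunct)  true

Constraints 2, 4, and 7 do not hold.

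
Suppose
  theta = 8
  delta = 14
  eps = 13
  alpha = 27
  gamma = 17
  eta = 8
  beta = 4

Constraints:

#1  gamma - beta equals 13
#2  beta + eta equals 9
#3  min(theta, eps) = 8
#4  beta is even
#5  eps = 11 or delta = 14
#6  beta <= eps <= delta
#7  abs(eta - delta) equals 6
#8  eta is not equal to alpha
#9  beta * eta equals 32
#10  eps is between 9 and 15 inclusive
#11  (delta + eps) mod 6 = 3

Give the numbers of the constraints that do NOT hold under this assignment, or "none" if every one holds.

Constraint 2 does not hold.

#1 gamma - beta = 17 - 4 = 13 — OK.
#2 beta + eta = 4 + 8 = 12, not 9 — violated.
#3 min(8, 13) = 8 — OK.
#4 beta = 4 is even — OK.
#5 eps = 13 ≠ 11, but delta = 14 = 14 (second disjunct) — OK.
#6 values 4 <= 13 <= 14 — OK.
#7 abs(8 - 14) = 6 — OK.
#8 eta = 8, alpha = 27; distinct — OK.
#9 beta * eta = 4 * 8 = 32 — OK.
#10 eps = 13 lies in [9, 15] — OK.
#11 delta + eps = 27; 27 mod 6 = 3 — OK.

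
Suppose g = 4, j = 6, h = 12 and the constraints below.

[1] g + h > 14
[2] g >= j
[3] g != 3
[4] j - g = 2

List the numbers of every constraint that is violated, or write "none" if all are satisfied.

[1] g + h = 4 + 12 = 16; 16 > 14  ✓
[2] g = 4, j = 6; 4 < 6 (want ≥)  ✗
[3] g = 4, and 4 ≠ 3  ✓
[4] j - g = 6 - 4 = 2  ✓

The assignment fails constraint 2.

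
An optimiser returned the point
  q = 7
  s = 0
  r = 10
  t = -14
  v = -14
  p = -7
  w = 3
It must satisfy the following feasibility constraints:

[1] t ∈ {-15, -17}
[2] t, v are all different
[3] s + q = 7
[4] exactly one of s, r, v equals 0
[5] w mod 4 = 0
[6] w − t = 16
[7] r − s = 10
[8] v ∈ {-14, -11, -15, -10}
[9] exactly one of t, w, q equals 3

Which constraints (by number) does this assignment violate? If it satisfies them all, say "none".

[1] t = -14 is not in {-15, -17}  false
[2] t = v = -14, not all different  false
[3] s + q = 0 + 7 = 7  true
[4] s=0, r=10, v=-14; 1 of them equals 0  true
[5] 3 mod 4 = 3, not 0  false
[6] w − t = 3 − (-14) = 17, not 16  false
[7] r − s = 10 − 0 = 10  true
[8] v = -14 is in {-14, -11, -15, -10}  true
[9] t=-14, w=3, q=7; 1 of them equals 3  true

Constraints 1, 2, 5, 6 are violated.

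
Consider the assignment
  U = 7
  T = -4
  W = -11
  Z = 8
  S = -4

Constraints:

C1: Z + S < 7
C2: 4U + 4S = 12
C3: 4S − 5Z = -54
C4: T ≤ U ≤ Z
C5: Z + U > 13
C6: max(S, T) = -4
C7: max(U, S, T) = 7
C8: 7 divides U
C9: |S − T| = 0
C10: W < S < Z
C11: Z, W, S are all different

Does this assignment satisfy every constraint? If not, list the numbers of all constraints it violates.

C1: Z + S = 8 + (-4) = 4; 4 < 7 — holds.
C2: 4U + 4S = 4(7) + 4(-4) = 12 — holds.
C3: 4S − 5Z = 4(-4) − 5(8) = -56, not -54 — does not hold.
C4: values -4 ≤ 7 ≤ 8 — holds.
C5: Z + U = 8 + 7 = 15; 15 > 13 — holds.
C6: max(-4, -4) = -4 — holds.
C7: max(7, -4, -4) = 7 — holds.
C8: 7 / 7 = 1, so 7 divides 7 — holds.
C9: |-4 − (-4)| = 0 — holds.
C10: values -11 < -4 < 8 — holds.
C11: values 8, -11, -4 are pairwise distinct — holds.

Violated: 3.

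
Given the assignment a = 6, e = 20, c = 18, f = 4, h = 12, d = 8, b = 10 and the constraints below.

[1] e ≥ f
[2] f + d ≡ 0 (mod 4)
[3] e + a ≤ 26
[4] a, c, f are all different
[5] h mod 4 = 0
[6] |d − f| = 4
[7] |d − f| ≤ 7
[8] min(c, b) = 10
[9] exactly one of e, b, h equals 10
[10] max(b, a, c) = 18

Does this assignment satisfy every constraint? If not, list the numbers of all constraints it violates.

None — every constraint holds.

[1] e = 20, f = 4; 20 ≥ 4 — holds.
[2] f + d = 12; 12 mod 4 = 0 — holds.
[3] e + a = 20 + 6 = 26; 26 ≤ 26 — holds.
[4] values 6, 18, 4 are pairwise distinct — holds.
[5] 12 mod 4 = 0 — holds.
[6] |8 − 4| = 4 — holds.
[7] |8 − 4| = 4; 4 ≤ 7 — holds.
[8] min(18, 10) = 10 — holds.
[9] e=20, b=10, h=12; 1 of them equals 10 — holds.
[10] max(10, 6, 18) = 18 — holds.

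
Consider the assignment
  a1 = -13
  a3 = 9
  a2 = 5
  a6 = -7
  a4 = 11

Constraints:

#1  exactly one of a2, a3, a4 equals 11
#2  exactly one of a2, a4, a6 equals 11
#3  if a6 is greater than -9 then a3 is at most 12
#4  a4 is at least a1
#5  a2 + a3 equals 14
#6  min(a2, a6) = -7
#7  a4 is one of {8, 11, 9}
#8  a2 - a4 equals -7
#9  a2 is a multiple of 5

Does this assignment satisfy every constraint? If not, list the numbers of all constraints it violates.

#1 a2=5, a3=9, a4=11; 1 of them equals 11 — holds.
#2 a2=5, a4=11, a6=-7; 1 of them equals 11 — holds.
#3 a6 = -7 > -9, so we need a3 ≤ 12; a3 = 9 ≤ 12 — holds.
#4 a4 = 11, a1 = -13; 11 ≥ -13 — holds.
#5 a2 + a3 = 5 + 9 = 14 — holds.
#6 min(5, -7) = -7 — holds.
#7 a4 = 11 is in {8, 11, 9} — holds.
#8 a2 - a4 = 5 - 11 = -6, not -7 — fails.
#9 5 / 5 = 1, so 5 divides 5 — holds.

Violated: 8.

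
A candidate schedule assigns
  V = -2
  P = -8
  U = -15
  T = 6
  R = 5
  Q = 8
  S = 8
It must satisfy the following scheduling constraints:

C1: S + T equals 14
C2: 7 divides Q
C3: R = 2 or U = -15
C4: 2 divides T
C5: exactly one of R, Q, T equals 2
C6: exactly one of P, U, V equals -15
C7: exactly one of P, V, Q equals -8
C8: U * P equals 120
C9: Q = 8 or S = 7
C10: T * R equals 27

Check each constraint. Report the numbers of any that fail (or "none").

Constraints 2, 5, and 10 do not hold.

C1: S + T = 8 + 6 = 14 — OK.
C2: 8 = 7*1 + 1, so 7 does not divide 8 — violated.
C3: R = 5 ≠ 2, but U = -15 = -15 (second disjunct) — OK.
C4: 6 / 2 = 3, so 2 divides 6 — OK.
C5: R=5, Q=8, T=6; 0 of them equal 2, not exactly one — violated.
C6: P=-8, U=-15, V=-2; 1 of them equals -15 — OK.
C7: P=-8, V=-2, Q=8; 1 of them equals -8 — OK.
C8: U * P = -15 * (-8) = 120 — OK.
C9: Q = 8 = 8 (first disjunct) — OK.
C10: T * R = 6 * 5 = 30, not 27 — violated.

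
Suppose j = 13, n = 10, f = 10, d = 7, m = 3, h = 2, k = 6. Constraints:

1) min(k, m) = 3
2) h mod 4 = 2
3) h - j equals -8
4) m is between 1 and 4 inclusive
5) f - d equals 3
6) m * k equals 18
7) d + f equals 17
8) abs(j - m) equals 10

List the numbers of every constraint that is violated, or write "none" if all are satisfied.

1) min(6, 3) = 3 — holds.
2) 2 mod 4 = 2 — holds.
3) h - j = 2 - 13 = -11, not -8 — fails.
4) m = 3 lies in [1, 4] — holds.
5) f - d = 10 - 7 = 3 — holds.
6) m * k = 3 * 6 = 18 — holds.
7) d + f = 7 + 10 = 17 — holds.
8) abs(13 - 3) = 10 — holds.

No — constraint 3 is not satisfied.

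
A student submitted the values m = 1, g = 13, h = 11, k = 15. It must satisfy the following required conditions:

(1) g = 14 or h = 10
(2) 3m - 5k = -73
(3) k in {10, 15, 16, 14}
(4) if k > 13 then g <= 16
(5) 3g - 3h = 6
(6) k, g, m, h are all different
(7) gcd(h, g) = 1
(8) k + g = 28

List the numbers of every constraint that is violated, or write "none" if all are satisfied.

(1) g = 13 ≠ 14 and h = 11 ≠ 10; both disjuncts false  false
(2) 3m - 5k = 3(1) - 5(15) = -72, not -73  false
(3) k = 15 is in {10, 15, 16, 14}  true
(4) k = 15 > 13, so we need g ≤ 16; g = 13 ≤ 16  true
(5) 3g - 3h = 3(13) - 3(11) = 6  true
(6) values 15, 13, 1, 11 are pairwise distinct  true
(7) gcd(11, 13) = 1  true
(8) k + g = 15 + 13 = 28  true

Constraints 1 and 2 are violated.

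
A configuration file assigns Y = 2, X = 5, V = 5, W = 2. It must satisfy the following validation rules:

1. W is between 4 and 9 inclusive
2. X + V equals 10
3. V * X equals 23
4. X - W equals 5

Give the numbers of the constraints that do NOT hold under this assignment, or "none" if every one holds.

1. W = 2 is outside [4, 9]  FAIL
2. X + V = 5 + 5 = 10  OK
3. V * X = 5 * 5 = 25, not 23  FAIL
4. X - W = 5 - 2 = 3, not 5  FAIL

Constraints 1, 3, and 4 are violated.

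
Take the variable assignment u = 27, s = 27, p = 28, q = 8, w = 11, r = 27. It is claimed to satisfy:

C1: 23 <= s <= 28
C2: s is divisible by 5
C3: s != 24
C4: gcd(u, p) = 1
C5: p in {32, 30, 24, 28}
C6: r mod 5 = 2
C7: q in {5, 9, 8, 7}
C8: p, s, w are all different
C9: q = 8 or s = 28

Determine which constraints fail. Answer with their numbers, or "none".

C1: s = 27 lies in [23, 28]  yes
C2: 27 = 5*5 + 2, so 5 does not divide 27  no
C3: s = 27, and 27 ≠ 24  yes
C4: gcd(27, 28) = 1  yes
C5: p = 28 is in {32, 30, 24, 28}  yes
C6: 27 mod 5 = 2  yes
C7: q = 8 is in {5, 9, 8, 7}  yes
C8: values 28, 27, 11 are pairwise distinct  yes
C9: q = 8 = 8 (first disjunct)  yes

No — constraint 2 is not satisfied.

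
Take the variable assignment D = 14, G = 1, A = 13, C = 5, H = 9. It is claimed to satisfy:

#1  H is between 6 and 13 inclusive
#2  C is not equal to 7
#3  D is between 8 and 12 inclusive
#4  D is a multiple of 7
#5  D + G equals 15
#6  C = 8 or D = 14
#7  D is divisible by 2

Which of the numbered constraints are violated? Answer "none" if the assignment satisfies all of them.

#1 H = 9 lies in [6, 13]  ✓
#2 C = 5, and 5 ≠ 7  ✓
#3 D = 14 is outside [8, 12]  ✗
#4 14 / 7 = 2, so 7 divides 14  ✓
#5 D + G = 14 + 1 = 15  ✓
#6 C = 5 ≠ 8, but D = 14 = 14 (second disjunct)  ✓
#7 14 / 2 = 7, so 2 divides 14  ✓

The assignment fails constraint 3.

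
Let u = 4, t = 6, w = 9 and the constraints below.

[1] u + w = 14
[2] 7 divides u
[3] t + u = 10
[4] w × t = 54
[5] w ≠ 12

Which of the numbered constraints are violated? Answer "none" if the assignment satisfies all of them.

The assignment fails constraints 1 and 2.

[1] u + w = 4 + 9 = 13, not 14 — violated.
[2] 4 = 7×0 + 4, so 7 does not divide 4 — violated.
[3] t + u = 6 + 4 = 10 — OK.
[4] w × t = 9 × 6 = 54 — OK.
[5] w = 9, and 9 ≠ 12 — OK.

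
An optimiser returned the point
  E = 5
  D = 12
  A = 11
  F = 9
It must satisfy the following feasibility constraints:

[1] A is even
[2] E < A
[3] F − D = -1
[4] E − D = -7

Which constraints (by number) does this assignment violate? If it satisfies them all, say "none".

[1] A = 11 is odd — fails.
[2] E = 5, A = 11; 5 < 11 — holds.
[3] F − D = 9 − 12 = -3, not -1 — fails.
[4] E − D = 5 − 12 = -7 — holds.

Violated: 1 and 3.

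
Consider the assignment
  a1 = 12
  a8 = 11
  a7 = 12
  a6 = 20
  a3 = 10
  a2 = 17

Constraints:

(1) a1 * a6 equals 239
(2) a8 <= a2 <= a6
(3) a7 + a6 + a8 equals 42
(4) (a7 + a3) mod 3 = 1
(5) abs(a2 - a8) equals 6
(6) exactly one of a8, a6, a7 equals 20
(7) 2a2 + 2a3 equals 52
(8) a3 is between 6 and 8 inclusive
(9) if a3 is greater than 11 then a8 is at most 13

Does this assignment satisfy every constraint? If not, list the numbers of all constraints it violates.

Constraints 1, 3, 7, and 8 are violated.

(1) a1 * a6 = 12 * 20 = 240, not 239  FAIL
(2) values 11 <= 17 <= 20  OK
(3) a7 + a6 + a8 = 12 + 20 + 11 = 43, not 42  FAIL
(4) a7 + a3 = 22; 22 mod 3 = 1  OK
(5) abs(17 - 11) = 6  OK
(6) a8=11, a6=20, a7=12; 1 of them equals 20  OK
(7) 2a2 + 2a3 = 2(17) + 2(10) = 54, not 52  FAIL
(8) a3 = 10 is outside [6, 8]  FAIL
(9) a3 = 10, not > 11; antecedent false, conditional vacuously true  OK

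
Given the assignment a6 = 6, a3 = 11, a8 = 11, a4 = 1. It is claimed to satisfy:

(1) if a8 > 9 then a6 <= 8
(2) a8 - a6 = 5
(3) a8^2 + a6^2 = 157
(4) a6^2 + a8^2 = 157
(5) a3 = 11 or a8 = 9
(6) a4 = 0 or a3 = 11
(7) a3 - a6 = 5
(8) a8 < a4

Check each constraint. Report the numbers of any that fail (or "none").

Violated: 8.

(1) a8 = 11 > 9, so we need a6 ≤ 8; a6 = 6 ≤ 8  holds
(2) a8 - a6 = 11 - 6 = 5  holds
(3) a8^2 + a6^2 = 11^2 + 6^2 = 121 + 36 = 157  holds
(4) a6^2 + a8^2 = 6^2 + 11^2 = 36 + 121 = 157  holds
(5) a3 = 11 = 11 (first disjunct)  holds
(6) a4 = 1 ≠ 0, but a3 = 11 = 11 (second disjunct)  holds
(7) a3 - a6 = 11 - 6 = 5  holds
(8) a8 = 11, a4 = 1; 11 ≥ 1 (want <)  fails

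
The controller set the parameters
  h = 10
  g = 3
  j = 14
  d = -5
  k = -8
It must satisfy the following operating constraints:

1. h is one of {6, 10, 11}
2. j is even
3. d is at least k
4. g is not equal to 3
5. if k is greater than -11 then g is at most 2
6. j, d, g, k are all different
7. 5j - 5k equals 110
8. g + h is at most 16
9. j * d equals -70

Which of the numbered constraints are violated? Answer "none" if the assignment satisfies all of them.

Violated: 4 and 5.

1. h = 10 is in {6, 10, 11}  ✓
2. j = 14 is even  ✓
3. d = -5, k = -8; -5 ≥ -8  ✓
4. g = 3, but 3 is required to differ  ✗
5. k = -8 > -11, so we need g ≤ 2; but g = 3 > 2  ✗
6. values 14, -5, 3, -8 are pairwise distinct  ✓
7. 5j - 5k = 5(14) - 5(-8) = 110  ✓
8. g + h = 3 + 10 = 13; 13 ≤ 16  ✓
9. j * d = 14 * (-5) = -70  ✓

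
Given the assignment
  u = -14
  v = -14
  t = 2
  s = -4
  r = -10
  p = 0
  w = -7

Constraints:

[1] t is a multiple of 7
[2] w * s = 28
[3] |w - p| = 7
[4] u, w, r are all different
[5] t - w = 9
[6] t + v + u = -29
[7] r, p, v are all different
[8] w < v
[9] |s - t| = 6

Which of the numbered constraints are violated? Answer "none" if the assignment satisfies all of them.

No — constraints 1, 6, and 8 are not satisfied.

[1] 2 = 7*0 + 2, so 7 does not divide 2 — does not hold.
[2] w * s = -7 * (-4) = 28 — holds.
[3] |-7 - 0| = 7 — holds.
[4] values -14, -7, -10 are pairwise distinct — holds.
[5] t - w = 2 - (-7) = 9 — holds.
[6] t + v + u = 2 + (-14) + (-14) = -26, not -29 — does not hold.
[7] values -10, 0, -14 are pairwise distinct — holds.
[8] w = -7, v = -14; -7 ≥ -14 (want <) — does not hold.
[9] |-4 - 2| = 6 — holds.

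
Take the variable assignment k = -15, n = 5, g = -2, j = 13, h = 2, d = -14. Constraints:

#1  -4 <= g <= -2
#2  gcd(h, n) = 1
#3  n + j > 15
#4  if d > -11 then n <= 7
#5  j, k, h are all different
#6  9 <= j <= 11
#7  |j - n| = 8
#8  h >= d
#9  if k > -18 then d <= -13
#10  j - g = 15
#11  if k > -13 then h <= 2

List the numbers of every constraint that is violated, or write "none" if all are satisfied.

Violated: 6.

#1 g = -2 lies in [-4, -2] — holds.
#2 gcd(2, 5) = 1 — holds.
#3 n + j = 5 + 13 = 18; 18 > 15 — holds.
#4 d = -14, not > -11; antecedent false, conditional vacuously true — holds.
#5 values 13, -15, 2 are pairwise distinct — holds.
#6 j = 13 is outside [9, 11] — does not hold.
#7 |13 - 5| = 8 — holds.
#8 h = 2, d = -14; 2 ≥ -14 — holds.
#9 k = -15 > -18, so we need d ≤ -13; d = -14 ≤ -13 — holds.
#10 j - g = 13 - (-2) = 15 — holds.
#11 k = -15, not > -13; antecedent false, conditional vacuously true — holds.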